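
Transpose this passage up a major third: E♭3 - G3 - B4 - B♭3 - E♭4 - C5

G3 B3 D#5 D4 G4 E5

Eb3: a third up reaches G, and 4 semitones makes it G3.
A major third up from G3 gives B3.
B4: a third up reaches D, and 4 semitones makes it D#5.
Bb3: a third up reaches D, and 4 semitones makes it D4.
A major third up from Eb4 gives G4.
A major third up from C5 gives E5.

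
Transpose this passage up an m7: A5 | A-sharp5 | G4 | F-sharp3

G6 G#6 F5 E4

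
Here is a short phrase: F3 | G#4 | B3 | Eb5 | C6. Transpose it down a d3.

F3: a third down reaches D, and 2 semitones makes it D#3.
A diminished third down from G#4 gives E##4.
B3: a third down reaches G, and 2 semitones makes it G##3.
A diminished third down from Eb5 gives C#5.
C6 down a diminished third is A#5.

D#3 E##4 G##3 C#5 A#5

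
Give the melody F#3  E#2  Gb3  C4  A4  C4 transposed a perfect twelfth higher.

F#3 to C#5
E#2 to B#3
Gb3 to Db5
C4 to G5
A4 to E6
C4 to G5

C#5 B#3 Db5 G5 E6 G5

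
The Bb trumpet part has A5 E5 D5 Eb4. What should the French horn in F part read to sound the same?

D6 A5 G5 Ab4

First find concert pitch: the Bb trumpet sounds a major second below written, so A5 E5 D5 Eb4 sounds G5 D5 C5 Db4.
Then write for French horn in F: it sounds a perfect fifth below written, so the part must be a perfect fifth above concert.
G5 → D6
D5 → A5
C5 → G5
Db4 → Ab4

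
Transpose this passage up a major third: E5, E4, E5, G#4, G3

E5 up a major third is G#5.
A major third up from E4 gives G#4.
E5: a third up reaches G, and 4 semitones makes it G#5.
G#4 up a major third is B#4.
A major third up from G3 gives B3.

G#5 G#4 G#5 B#4 B3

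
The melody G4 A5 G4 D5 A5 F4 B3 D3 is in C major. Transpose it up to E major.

B4 C#6 B4 F#5 C#6 A4 D#4 F#3

From C up to E is a major third; apply that to each pitch.
G4 becomes B4
A5 becomes C#6
G4 becomes B4
D5 becomes F#5
A5 becomes C#6
F4 becomes A4
B3 becomes D#4
D3 becomes F#3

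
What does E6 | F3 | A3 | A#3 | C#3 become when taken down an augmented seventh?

Fb5 Gbb2 Bbb2 Bb2 Db2

E6 down an augmented seventh is Fb5.
F3 down an augmented seventh is Gbb2.
A3 down an augmented seventh is Bbb2.
A#3: a seventh down reaches B, and 12 semitones makes it Bb2.
C#3 down an augmented seventh is Db2.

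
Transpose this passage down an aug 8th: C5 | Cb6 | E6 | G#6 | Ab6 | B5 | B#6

C5 → Cb4
Cb6 → Cbb5
E6 → Eb5
G#6 → G5
Ab6 → Abb5
B5 → Bb4
B#6 → B5

Cb4 Cbb5 Eb5 G5 Abb5 Bb4 B5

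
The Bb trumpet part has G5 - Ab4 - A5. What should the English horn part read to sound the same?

C6 Db5 D6

First find concert pitch: the Bb trumpet sounds a major second below written, so G5 Ab4 A5 sounds F5 Gb4 G5.
Then write for English horn: it sounds a perfect fifth below written, so the part must be a perfect fifth above concert.
F5 → C6
Gb4 → Db5
G5 → D6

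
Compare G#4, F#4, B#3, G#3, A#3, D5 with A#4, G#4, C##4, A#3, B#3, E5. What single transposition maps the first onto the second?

up a major second

Take the first pair: G#4 → A#4. G to A spans 2 letter names, so the interval is some kind of second.
G#4 to A#4 is 2 semitones, which makes it a major second; the second version is higher, so the direction is up.
Checking another pair — D5 → E5 — gives the same interval.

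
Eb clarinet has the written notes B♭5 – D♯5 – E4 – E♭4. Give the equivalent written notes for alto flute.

Gb6 B5 C5 Cb5

First find concert pitch: the Eb clarinet sounds a minor third above written, so B♭5 D♯5 E4 E♭4 sounds Db6 F#5 G4 Gb4.
Then write for alto flute: it sounds a perfect fourth below written, so the part must be a perfect fourth above concert.
Db6 → Gb6
F#5 → B5
G4 → C5
Gb4 → Cb5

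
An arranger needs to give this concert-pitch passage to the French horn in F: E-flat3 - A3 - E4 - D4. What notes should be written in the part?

Bb3 E4 B4 A4

Written C4 sounds as F3 on the French horn in F, so concert pitches are written a perfect fifth up.
Eb3 gives Bb3
A3 gives E4
E4 gives B4
D4 gives A4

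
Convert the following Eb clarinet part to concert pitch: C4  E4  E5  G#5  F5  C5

The Eb clarinet sounds a minor third above written, so transpose each written note up a minor third.
C4 to Eb4
E4 to G4
E5 to G5
G#5 to B5
F5 to Ab5
C5 to Eb5

Eb4 G4 G5 B5 Ab5 Eb5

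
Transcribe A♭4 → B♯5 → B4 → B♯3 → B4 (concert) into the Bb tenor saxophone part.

Bb5 C##7 C#6 C##5 C#6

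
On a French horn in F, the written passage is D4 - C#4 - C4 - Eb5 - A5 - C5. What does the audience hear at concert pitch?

G3 F#3 F3 Ab4 D5 F4

The French horn in F sounds a perfect fifth below written, so transpose each written note down a perfect fifth.
D4 → G3
C#4 → F#3
C4 → F3
Eb5 → Ab4
A5 → D5
C5 → F4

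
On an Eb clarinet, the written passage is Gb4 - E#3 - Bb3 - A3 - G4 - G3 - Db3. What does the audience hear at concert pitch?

The Eb clarinet sounds a minor third above written, so transpose each written note up a minor third.
Gb4 to Bbb4
E#3 to G#3
Bb3 to Db4
A3 to C4
G4 to Bb4
G3 to Bb3
Db3 to Fb3

Bbb4 G#3 Db4 C4 Bb4 Bb3 Fb3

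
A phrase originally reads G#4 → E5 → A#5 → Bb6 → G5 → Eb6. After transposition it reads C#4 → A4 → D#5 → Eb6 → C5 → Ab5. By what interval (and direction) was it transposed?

down a perfect fifth

From G#4 to C#4 is 5 letter names — a fifth of some quality.
C#4 to G#4 is 7 semitones, which makes it a perfect fifth; the second version is lower, so the direction is down.
Checking another pair — Eb6 → Ab5 — gives the same interval.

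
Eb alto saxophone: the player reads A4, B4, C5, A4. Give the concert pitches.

C4 D4 Eb4 C4

The Eb alto saxophone sounds a major sixth below written, so transpose each written note down a major sixth.
A4 → C4
B4 → D4
C5 → Eb4
A4 → C4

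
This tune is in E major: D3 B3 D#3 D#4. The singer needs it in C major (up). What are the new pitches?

Bb3 G4 B3 B4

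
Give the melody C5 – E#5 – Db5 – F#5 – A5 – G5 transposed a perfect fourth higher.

C5 -> F5
E#5 -> A#5
Db5 -> Gb5
F#5 -> B5
A5 -> D6
G5 -> C6

F5 A#5 Gb5 B5 D6 C6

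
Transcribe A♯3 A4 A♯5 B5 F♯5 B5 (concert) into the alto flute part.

D#4 D5 D#6 E6 B5 E6

Written C4 sounds as G3 on the alto flute, so concert pitches are written a perfect fourth up.
A#3 becomes D#4
A4 becomes D5
A#5 becomes D#6
B5 becomes E6
F#5 becomes B5
B5 becomes E6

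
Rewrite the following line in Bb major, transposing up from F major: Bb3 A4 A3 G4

F major to Bb major up is a perfect fourth, so every note moves up by that interval.
Bb3 -> Eb4
A4 -> D5
A3 -> D4
G4 -> C5

Eb4 D5 D4 C5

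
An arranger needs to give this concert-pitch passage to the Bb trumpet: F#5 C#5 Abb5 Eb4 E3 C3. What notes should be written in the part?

G#5 D#5 Bbb5 F4 F#3 D3

The Bb trumpet sounds a major second below written, so the written part must be a major second above concert — transpose each note up.
F#5 → G#5
C#5 → D#5
Abb5 → Bbb5
Eb4 → F4
E3 → F#3
C3 → D3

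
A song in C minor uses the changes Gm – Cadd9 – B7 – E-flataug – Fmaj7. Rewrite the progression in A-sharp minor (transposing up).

C minor up to A-sharp minor is an augmented sixth; each chord root moves by that interval while the quality stays the same.
Gm: root G up an augmented sixth → E#, giving E#m.
Cadd9: root C up an augmented sixth → A#, giving A#add9.
B7: root B up an augmented sixth → G##, giving G##7.
E-flataug: root E-flat up an augmented sixth → C#, giving C#aug.
Fmaj7: root F up an augmented sixth → D#, giving D#maj7.

E#m A#add9 G##7 C#aug D#maj7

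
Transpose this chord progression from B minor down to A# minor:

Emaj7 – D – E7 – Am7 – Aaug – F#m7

D#maj7 C# D#7 G#m7 G#aug E#m7

B minor down to A# minor is a minor second; each chord root moves by that interval while the quality stays the same.
Emaj7: root E down a minor second → D#, giving D#maj7.
D: root D down a minor second → C#, giving C#.
E7: root E down a minor second → D#, giving D#7.
Am7: root A down a minor second → G#, giving G#m7.
Aaug: root A down a minor second → G#, giving G#aug.
F#m7: root F# down a minor second → E#, giving E#m7.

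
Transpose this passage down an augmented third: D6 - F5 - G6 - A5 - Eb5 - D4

Bbb5 Dbb5 Ebb6 Fb5 Cbb5 Bbb3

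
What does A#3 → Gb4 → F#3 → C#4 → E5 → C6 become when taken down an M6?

C#3 Bbb3 A2 E3 G4 Eb5

A major sixth down from A#3 gives C#3.
Gb4 down a major sixth is Bbb3.
F#3: a sixth down reaches A, and 9 semitones makes it A2.
C#4: a sixth down reaches E, and 9 semitones makes it E3.
E5: a sixth down reaches G, and 9 semitones makes it G4.
A major sixth down from C6 gives Eb5.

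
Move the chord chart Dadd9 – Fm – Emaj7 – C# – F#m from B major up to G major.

B major up to G major is a minor sixth; each chord root moves by that interval while the quality stays the same.
Dadd9: root D up a minor sixth → Bb, giving Bbadd9.
Fm: root F up a minor sixth → Db, giving Dbm.
Emaj7: root E up a minor sixth → C, giving Cmaj7.
C#: root C# up a minor sixth → A, giving A.
F#m: root F# up a minor sixth → D, giving Dm.

Bbadd9 Dbm Cmaj7 A Dm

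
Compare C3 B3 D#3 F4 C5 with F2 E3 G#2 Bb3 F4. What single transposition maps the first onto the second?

Take the first pair: C3 → F2. C to F spans 5 letter names, so the interval is some kind of fifth.
F2 to C3 is 7 semitones, which makes it a perfect fifth; the second version is lower, so the direction is down.
Checking another pair — C5 → F4 — gives the same interval.

down a perfect fifth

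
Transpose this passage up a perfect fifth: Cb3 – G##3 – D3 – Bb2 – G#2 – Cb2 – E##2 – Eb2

Cb3 -> Gb3
G##3 -> D##4
D3 -> A3
Bb2 -> F3
G#2 -> D#3
Cb2 -> Gb2
E##2 -> B##2
Eb2 -> Bb2

Gb3 D##4 A3 F3 D#3 Gb2 B##2 Bb2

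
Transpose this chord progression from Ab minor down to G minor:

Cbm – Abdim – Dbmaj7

Bbm Gdim Cmaj7

Ab minor down to G minor is a minor second; each chord root moves by that interval while the quality stays the same.
Cbm: root Cb down a minor second → Bb, giving Bbm.
Abdim: root Ab down a minor second → G, giving Gdim.
Dbmaj7: root Db down a minor second → C, giving Cmaj7.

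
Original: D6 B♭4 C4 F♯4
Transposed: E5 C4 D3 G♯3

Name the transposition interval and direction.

down a minor seventh

Take the first pair: D6 → E5. D to E spans 7 letter names, so the interval is some kind of seventh.
E5 to D6 is 10 semitones, which makes it a minor seventh; the second version is lower, so the direction is down.
Checking another pair — F#4 → G#3 — gives the same interval.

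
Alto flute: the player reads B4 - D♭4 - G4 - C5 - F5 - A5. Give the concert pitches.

F#4 Ab3 D4 G4 C5 E5

Written C4 on the alto flute sounds as G3, a perfect fourth lower; apply that shift to every note.
B4 gives F#4
Db4 gives Ab3
G4 gives D4
C5 gives G4
F5 gives C5
A5 gives E5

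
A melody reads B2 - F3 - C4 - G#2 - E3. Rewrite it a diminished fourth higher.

Eb3 Bbb3 Fb4 C3 Ab3

B2 → Eb3
F3 → Bbb3
C4 → Fb4
G#2 → C3
E3 → Ab3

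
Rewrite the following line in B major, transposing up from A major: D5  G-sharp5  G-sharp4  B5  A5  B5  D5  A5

From A up to B is a major second; apply that to each pitch.
D5 -> E5
G#5 -> A#5
G#4 -> A#4
B5 -> C#6
A5 -> B5
B5 -> C#6
D5 -> E5
A5 -> B5

E5 A#5 A#4 C#6 B5 C#6 E5 B5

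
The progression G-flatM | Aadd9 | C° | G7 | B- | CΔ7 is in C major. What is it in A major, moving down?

EbM F#add9 A° E7 G#- AΔ7

C major down to A major is a minor third; each chord root moves by that interval while the quality stays the same.
G-flatM: root G-flat down a minor third → Eb, giving EbM.
Aadd9: root A down a minor third → F#, giving F#add9.
C°: root C down a minor third → A, giving A°.
G7: root G down a minor third → E, giving E7.
B-: root B down a minor third → G#, giving G#-.
CΔ7: root C down a minor third → A, giving AΔ7.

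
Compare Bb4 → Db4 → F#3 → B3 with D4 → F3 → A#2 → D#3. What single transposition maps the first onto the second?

down a minor sixth

From Bb4 to D4 is 6 letter names — a sixth of some quality.
D4 to Bb4 is 8 semitones, which makes it a minor sixth; the second version is lower, so the direction is down.
Checking another pair — B3 → D#3 — gives the same interval.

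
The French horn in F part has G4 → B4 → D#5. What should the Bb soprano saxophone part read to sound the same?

D4 F#4 A#4

First find concert pitch: the French horn in F sounds a perfect fifth below written, so G4 B4 D#5 sounds C4 E4 G#4.
Then write for Bb soprano saxophone: it sounds a major second below written, so the part must be a major second above concert.
C4 → D4
E4 → F#4
G#4 → A#4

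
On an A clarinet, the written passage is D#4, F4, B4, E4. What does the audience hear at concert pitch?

B#3 D4 G#4 C#4

Written C4 on the A clarinet sounds as A3, a minor third lower; apply that shift to every note.
D#4 -> B#3
F4 -> D4
B4 -> G#4
E4 -> C#4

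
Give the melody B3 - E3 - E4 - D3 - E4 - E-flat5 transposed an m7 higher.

A4 D4 D5 C4 D5 Db6

B3 gives A4
E3 gives D4
E4 gives D5
D3 gives C4
E4 gives D5
Eb5 gives Db6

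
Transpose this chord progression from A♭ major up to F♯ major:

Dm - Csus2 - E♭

A♭ major up to F♯ major is an augmented sixth; each chord root moves by that interval while the quality stays the same.
Dm: root D up an augmented sixth → B#, giving B#m.
Csus2: root C up an augmented sixth → A#, giving A#sus2.
E♭: root E♭ up an augmented sixth → C#, giving C#.

B#m A#sus2 C#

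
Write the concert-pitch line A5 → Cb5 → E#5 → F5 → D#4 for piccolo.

Written C4 sounds as C5 on the piccolo, so concert pitches are written a perfect octave down.
A5 to A4
Cb5 to Cb4
E#5 to E#4
F5 to F4
D#4 to D#3

A4 Cb4 E#4 F4 D#3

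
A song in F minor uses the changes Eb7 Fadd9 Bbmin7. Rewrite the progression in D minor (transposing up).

F minor up to D minor is a major sixth; each chord root moves by that interval while the quality stays the same.
Eb7: root Eb up a major sixth → C, giving C7.
Fadd9: root F up a major sixth → D, giving Dadd9.
Bbmin7: root Bb up a major sixth → G, giving Gmin7.

C7 Dadd9 Gmin7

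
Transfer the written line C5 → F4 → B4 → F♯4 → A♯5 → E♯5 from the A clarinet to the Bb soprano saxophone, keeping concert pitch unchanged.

First find concert pitch: the A clarinet sounds a minor third below written, so C5 F4 B4 F♯4 A♯5 E♯5 sounds A4 D4 G#4 D#4 F##5 C##5.
Then write for Bb soprano saxophone: it sounds a major second below written, so the part must be a major second above concert.
A4 → B4
D4 → E4
G#4 → A#4
D#4 → E#4
F##5 → G##5
C##5 → D##5

B4 E4 A#4 E#4 G##5 D##5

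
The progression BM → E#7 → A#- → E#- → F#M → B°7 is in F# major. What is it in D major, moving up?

GM C#7 F#- C#- DM G°7

F# major up to D major is a minor sixth; each chord root moves by that interval while the quality stays the same.
BM: root B up a minor sixth → G, giving GM.
E#7: root E# up a minor sixth → C#, giving C#7.
A#-: root A# up a minor sixth → F#, giving F#-.
E#-: root E# up a minor sixth → C#, giving C#-.
F#M: root F# up a minor sixth → D, giving DM.
B°7: root B up a minor sixth → G, giving G°7.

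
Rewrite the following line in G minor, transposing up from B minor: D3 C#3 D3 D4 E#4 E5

Bb3 A3 Bb3 Bb4 C#5 C6

B minor to G minor up is a minor sixth, so every note moves up by that interval.
D3 → Bb3
C#3 → A3
D3 → Bb3
D4 → Bb4
E#4 → C#5
E5 → C6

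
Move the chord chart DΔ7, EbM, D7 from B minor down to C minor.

EbΔ7 FbM Eb7

B minor down to C minor is a major seventh; each chord root moves by that interval while the quality stays the same.
DΔ7: root D down a major seventh → Eb, giving EbΔ7.
EbM: root Eb down a major seventh → Fb, giving FbM.
D7: root D down a major seventh → Eb, giving Eb7.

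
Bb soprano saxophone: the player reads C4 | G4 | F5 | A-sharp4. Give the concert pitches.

Bb3 F4 Eb5 G#4

Written C4 on the Bb soprano saxophone sounds as Bb3, a major second lower; apply that shift to every note.
C4 -> Bb3
G4 -> F4
F5 -> Eb5
A#4 -> G#4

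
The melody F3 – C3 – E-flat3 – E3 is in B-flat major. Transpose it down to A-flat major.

Eb3 Bb2 Db3 D3

B-flat major to A-flat major down is a major second, so every note moves down by that interval.
F3 to Eb3
C3 to Bb2
Eb3 to Db3
E3 to D3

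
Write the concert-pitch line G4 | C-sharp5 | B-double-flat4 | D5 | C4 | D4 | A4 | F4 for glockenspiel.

G2 C#3 Bbb2 D3 C2 D2 A2 F2

Written C4 sounds as C6 on the glockenspiel, so concert pitches are written a perfect fifteenth down.
G4 -> G2
C#5 -> C#3
Bbb4 -> Bbb2
D5 -> D3
C4 -> C2
D4 -> D2
A4 -> A2
F4 -> F2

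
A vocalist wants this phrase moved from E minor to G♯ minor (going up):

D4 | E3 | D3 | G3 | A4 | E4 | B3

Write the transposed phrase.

F#4 G#3 F#3 B3 C#5 G#4 D#4

E minor to G♯ minor up is a major third, so every note moves up by that interval.
D4 -> F#4
E3 -> G#3
D3 -> F#3
G3 -> B3
A4 -> C#5
E4 -> G#4
B3 -> D#4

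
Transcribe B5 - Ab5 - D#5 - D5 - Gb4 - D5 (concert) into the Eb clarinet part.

The Eb clarinet sounds a minor third above written, so the written part must be a minor third below concert — transpose each note down.
B5 gives G#5
Ab5 gives F5
D#5 gives B#4
D5 gives B4
Gb4 gives Eb4
D5 gives B4

G#5 F5 B#4 B4 Eb4 B4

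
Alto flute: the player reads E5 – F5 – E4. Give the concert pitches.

Written C4 on the alto flute sounds as G3, a perfect fourth lower; apply that shift to every note.
E5 gives B4
F5 gives C5
E4 gives B3

B4 C5 B3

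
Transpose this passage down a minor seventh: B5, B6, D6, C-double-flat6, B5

B5: a seventh down reaches C, and 10 semitones makes it C#5.
A minor seventh down from B6 gives C#6.
A minor seventh down from D6 gives E5.
Cbb6: a seventh down reaches D, and 10 semitones makes it Dbb5.
A minor seventh down from B5 gives C#5.

C#5 C#6 E5 Dbb5 C#5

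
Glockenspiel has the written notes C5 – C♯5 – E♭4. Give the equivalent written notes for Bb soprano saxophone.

D7 D#7 F6

First find concert pitch: the glockenspiel sounds a perfect fifteenth above written, so C5 C♯5 E♭4 sounds C7 C#7 Eb6.
Then write for Bb soprano saxophone: it sounds a major second below written, so the part must be a major second above concert.
C7 → D7
C#7 → D#7
Eb6 → F6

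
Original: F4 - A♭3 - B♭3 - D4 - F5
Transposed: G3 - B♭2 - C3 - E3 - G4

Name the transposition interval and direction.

Take the first pair: F4 → G3. F to G spans 7 letter names, so the interval is some kind of seventh.
G3 to F4 is 10 semitones, which makes it a minor seventh; the second version is lower, so the direction is down.
Checking another pair — F5 → G4 — gives the same interval.

down a minor seventh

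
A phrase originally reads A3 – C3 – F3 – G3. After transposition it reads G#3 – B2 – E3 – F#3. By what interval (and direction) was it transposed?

down a minor second

Take the first pair: A3 → G#3. A to G spans 2 letter names, so the interval is some kind of second.
G#3 to A3 is 1 semitone, which makes it a minor second; the second version is lower, so the direction is down.
Checking another pair — G3 → F#3 — gives the same interval.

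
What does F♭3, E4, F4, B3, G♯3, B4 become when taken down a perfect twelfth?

Fb3: a twelfth down reaches B, and 19 semitones makes it Bbb1.
E4 down a perfect twelfth is A2.
F4: a twelfth down reaches B, and 19 semitones makes it Bb2.
B3: a twelfth down reaches E, and 19 semitones makes it E2.
G#3 down a perfect twelfth is C#2.
B4: a twelfth down reaches E, and 19 semitones makes it E3.

Bbb1 A2 Bb2 E2 C#2 E3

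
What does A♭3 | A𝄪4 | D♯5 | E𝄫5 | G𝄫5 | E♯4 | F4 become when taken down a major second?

Gb3 G##4 C#5 Dbb5 Fbb5 D#4 Eb4

Ab3 -> Gb3
A##4 -> G##4
D#5 -> C#5
Ebb5 -> Dbb5
Gbb5 -> Fbb5
E#4 -> D#4
F4 -> Eb4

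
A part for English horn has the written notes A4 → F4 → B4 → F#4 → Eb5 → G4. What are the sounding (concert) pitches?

D4 Bb3 E4 B3 Ab4 C4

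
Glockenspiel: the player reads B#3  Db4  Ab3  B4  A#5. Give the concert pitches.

The glockenspiel sounds a perfect fifteenth above written, so transpose each written note up a perfect fifteenth.
B#3 → B#5
Db4 → Db6
Ab3 → Ab5
B4 → B6
A#5 → A#7

B#5 Db6 Ab5 B6 A#7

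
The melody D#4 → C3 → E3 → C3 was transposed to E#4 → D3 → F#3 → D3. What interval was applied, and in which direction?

up a major second

Take the first pair: D#4 → E#4. D to E spans 2 letter names, so the interval is some kind of second.
D#4 to E#4 is 2 semitones, which makes it a major second; the second version is higher, so the direction is up.
Checking another pair — C3 → D3 — gives the same interval.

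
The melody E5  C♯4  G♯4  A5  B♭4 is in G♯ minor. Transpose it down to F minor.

Db5 Bb3 F4 Gb5 Abb4

From G♯ down to F is an augmented second; apply that to each pitch.
E5 → Db5
C#4 → Bb3
G#4 → F4
A5 → Gb5
Bb4 → Abb4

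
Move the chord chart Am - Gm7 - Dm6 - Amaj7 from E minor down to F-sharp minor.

Bm Am7 Em6 Bmaj7

E minor down to F-sharp minor is a minor seventh; each chord root moves by that interval while the quality stays the same.
Am: root A down a minor seventh → B, giving Bm.
Gm7: root G down a minor seventh → A, giving Am7.
Dm6: root D down a minor seventh → E, giving Em6.
Amaj7: root A down a minor seventh → B, giving Bmaj7.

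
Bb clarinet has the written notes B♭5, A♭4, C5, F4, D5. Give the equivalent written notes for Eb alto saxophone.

F6 Eb5 G5 C5 A5

First find concert pitch: the Bb clarinet sounds a major second below written, so B♭5 A♭4 C5 F4 D5 sounds Ab5 Gb4 Bb4 Eb4 C5.
Then write for Eb alto saxophone: it sounds a major sixth below written, so the part must be a major sixth above concert.
Ab5 → F6
Gb4 → Eb5
Bb4 → G5
Eb4 → C5
C5 → A5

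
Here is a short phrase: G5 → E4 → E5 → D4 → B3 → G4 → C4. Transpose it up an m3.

Bb5 G4 G5 F4 D4 Bb4 Eb4

A minor third up from G5 gives Bb5.
A minor third up from E4 gives G4.
E5 up a minor third is G5.
D4 up a minor third is F4.
B3: a third up reaches D, and 3 semitones makes it D4.
G4 up a minor third is Bb4.
A minor third up from C4 gives Eb4.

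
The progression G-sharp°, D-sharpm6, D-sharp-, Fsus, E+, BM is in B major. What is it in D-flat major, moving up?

Bb° Fm6 F- Abbsus Gb+ DbM

B major up to D-flat major is a diminished third; each chord root moves by that interval while the quality stays the same.
G-sharp°: root G-sharp up a diminished third → Bb, giving Bb°.
D-sharpm6: root D-sharp up a diminished third → F, giving Fm6.
D-sharp-: root D-sharp up a diminished third → F, giving F-.
Fsus: root F up a diminished third → Abb, giving Abbsus.
E+: root E up a diminished third → Gb, giving Gb+.
BM: root B up a diminished third → Db, giving DbM.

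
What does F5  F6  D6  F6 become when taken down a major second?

Eb5 Eb6 C6 Eb6

F5: a second down reaches E, and 2 semitones makes it Eb5.
F6 down a major second is Eb6.
A major second down from D6 gives C6.
F6 down a major second is Eb6.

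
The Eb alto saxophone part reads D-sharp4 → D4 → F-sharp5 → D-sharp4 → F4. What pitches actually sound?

Written C4 on the Eb alto saxophone sounds as Eb3, a major sixth lower; apply that shift to every note.
D#4 to F#3
D4 to F3
F#5 to A4
D#4 to F#3
F4 to Ab3

F#3 F3 A4 F#3 Ab3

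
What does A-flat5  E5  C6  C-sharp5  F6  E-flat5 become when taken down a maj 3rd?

Fb5 C5 Ab5 A4 Db6 Cb5

Ab5: a third down reaches F, and 4 semitones makes it Fb5.
E5: a third down reaches C, and 4 semitones makes it C5.
C6 down a major third is Ab5.
C#5: a third down reaches A, and 4 semitones makes it A4.
A major third down from F6 gives Db6.
Eb5 down a major third is Cb5.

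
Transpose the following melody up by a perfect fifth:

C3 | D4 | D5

G3 A4 A5

C3 to G3
D4 to A4
D5 to A5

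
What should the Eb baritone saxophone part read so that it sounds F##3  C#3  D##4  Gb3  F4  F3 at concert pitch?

The Eb baritone saxophone sounds a major thirteenth below written, so the written part must be a major thirteenth above concert — transpose each note up.
F##3 -> D##5
C#3 -> A#4
D##4 -> B##5
Gb3 -> Eb5
F4 -> D6
F3 -> D5

D##5 A#4 B##5 Eb5 D6 D5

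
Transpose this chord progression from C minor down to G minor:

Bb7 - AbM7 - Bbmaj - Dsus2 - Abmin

F7 EbM7 Fmaj Asus2 Ebmin

C minor down to G minor is a perfect fourth; each chord root moves by that interval while the quality stays the same.
Bb7: root Bb down a perfect fourth → F, giving F7.
AbM7: root Ab down a perfect fourth → Eb, giving EbM7.
Bbmaj: root Bb down a perfect fourth → F, giving Fmaj.
Dsus2: root D down a perfect fourth → A, giving Asus2.
Abmin: root Ab down a perfect fourth → Eb, giving Ebmin.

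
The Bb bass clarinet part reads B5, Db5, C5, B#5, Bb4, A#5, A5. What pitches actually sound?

Written C4 on the Bb bass clarinet sounds as Bb2, a major ninth lower; apply that shift to every note.
B5 gives A4
Db5 gives Cb4
C5 gives Bb3
B#5 gives A#4
Bb4 gives Ab3
A#5 gives G#4
A5 gives G4

A4 Cb4 Bb3 A#4 Ab3 G#4 G4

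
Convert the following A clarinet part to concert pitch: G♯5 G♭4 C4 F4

E#5 Eb4 A3 D4

The A clarinet sounds a minor third below written, so transpose each written note down a minor third.
G#5 becomes E#5
Gb4 becomes Eb4
C4 becomes A3
F4 becomes D4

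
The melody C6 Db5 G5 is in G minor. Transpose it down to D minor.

From G down to D is a perfect fourth; apply that to each pitch.
C6 becomes G5
Db5 becomes Ab4
G5 becomes D5

G5 Ab4 D5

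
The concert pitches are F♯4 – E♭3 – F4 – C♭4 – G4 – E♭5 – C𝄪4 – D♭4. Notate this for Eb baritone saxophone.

Written C4 sounds as Eb2 on the Eb baritone saxophone, so concert pitches are written a major thirteenth up.
F#4 to D#6
Eb3 to C5
F4 to D6
Cb4 to Ab5
G4 to E6
Eb5 to C7
C##4 to A##5
Db4 to Bb5

D#6 C5 D6 Ab5 E6 C7 A##5 Bb5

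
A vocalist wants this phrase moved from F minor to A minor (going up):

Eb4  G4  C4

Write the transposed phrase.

F minor to A minor up is a major third, so every note moves up by that interval.
Eb4 → G4
G4 → B4
C4 → E4

G4 B4 E4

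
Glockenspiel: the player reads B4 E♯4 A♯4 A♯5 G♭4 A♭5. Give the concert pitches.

The glockenspiel sounds a perfect fifteenth above written, so transpose each written note up a perfect fifteenth.
B4 → B6
E#4 → E#6
A#4 → A#6
A#5 → A#7
Gb4 → Gb6
Ab5 → Ab7

B6 E#6 A#6 A#7 Gb6 Ab7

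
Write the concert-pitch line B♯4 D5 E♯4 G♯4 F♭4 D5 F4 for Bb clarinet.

The Bb clarinet sounds a major second below written, so the written part must be a major second above concert — transpose each note up.
B#4 gives C##5
D5 gives E5
E#4 gives F##4
G#4 gives A#4
Fb4 gives Gb4
D5 gives E5
F4 gives G4

C##5 E5 F##4 A#4 Gb4 E5 G4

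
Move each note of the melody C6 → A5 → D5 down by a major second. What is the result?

Bb5 G5 C5

C6 gives Bb5
A5 gives G5
D5 gives C5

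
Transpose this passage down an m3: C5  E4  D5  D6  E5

A4 C#4 B4 B5 C#5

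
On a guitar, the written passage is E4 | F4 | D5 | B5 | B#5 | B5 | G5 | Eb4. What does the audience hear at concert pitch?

E3 F3 D4 B4 B#4 B4 G4 Eb3

Written C4 on the guitar sounds as C3, a perfect octave lower; apply that shift to every note.
E4 gives E3
F4 gives F3
D5 gives D4
B5 gives B4
B#5 gives B#4
B5 gives B4
G5 gives G4
Eb4 gives Eb3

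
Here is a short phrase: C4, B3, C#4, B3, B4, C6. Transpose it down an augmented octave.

Cb3 Bb2 C3 Bb2 Bb3 Cb5

C4 to Cb3
B3 to Bb2
C#4 to C3
B3 to Bb2
B4 to Bb3
C6 to Cb5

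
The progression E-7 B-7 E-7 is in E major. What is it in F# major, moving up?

E major up to F# major is a major second; each chord root moves by that interval while the quality stays the same.
E-7: root E up a major second → F#, giving F#-7.
B-7: root B up a major second → C#, giving C#-7.
E-7: root E up a major second → F#, giving F#-7.

F#-7 C#-7 F#-7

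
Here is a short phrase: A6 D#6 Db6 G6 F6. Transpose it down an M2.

G6 C#6 Cb6 F6 Eb6

A6 down a major second is G6.
D#6 down a major second is C#6.
Db6 down a major second is Cb6.
A major second down from G6 gives F6.
F6 down a major second is Eb6.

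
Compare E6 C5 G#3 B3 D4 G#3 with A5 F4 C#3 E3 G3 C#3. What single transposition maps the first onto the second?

Take the first pair: E6 → A5. E to A spans 5 letter names, so the interval is some kind of fifth.
A5 to E6 is 7 semitones, which makes it a perfect fifth; the second version is lower, so the direction is down.
Checking another pair — G#3 → C#3 — gives the same interval.

down a perfect fifth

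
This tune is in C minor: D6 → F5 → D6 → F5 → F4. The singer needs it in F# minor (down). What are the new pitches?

C minor to F# minor down is a diminished fifth, so every note moves down by that interval.
D6 to G#5
F5 to B4
D6 to G#5
F5 to B4
F4 to B3

G#5 B4 G#5 B4 B3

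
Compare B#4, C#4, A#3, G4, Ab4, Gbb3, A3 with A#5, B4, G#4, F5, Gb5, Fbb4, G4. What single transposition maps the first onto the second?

From B#4 to A#5 is 7 letter names — a seventh of some quality.
B#4 to A#5 is 10 semitones, which makes it a minor seventh; the second version is higher, so the direction is up.
Checking another pair — A3 → G4 — gives the same interval.

up a minor seventh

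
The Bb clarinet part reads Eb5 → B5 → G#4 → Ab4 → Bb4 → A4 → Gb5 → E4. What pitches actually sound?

The Bb clarinet sounds a major second below written, so transpose each written note down a major second.
Eb5 to Db5
B5 to A5
G#4 to F#4
Ab4 to Gb4
Bb4 to Ab4
A4 to G4
Gb5 to Fb5
E4 to D4

Db5 A5 F#4 Gb4 Ab4 G4 Fb5 D4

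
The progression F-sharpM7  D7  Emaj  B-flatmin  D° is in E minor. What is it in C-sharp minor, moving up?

E minor up to C-sharp minor is a major sixth; each chord root moves by that interval while the quality stays the same.
F-sharpM7: root F-sharp up a major sixth → D#, giving D#M7.
D7: root D up a major sixth → B, giving B7.
Emaj: root E up a major sixth → C#, giving C#maj.
B-flatmin: root B-flat up a major sixth → G, giving Gmin.
D°: root D up a major sixth → B, giving B°.

D#M7 B7 C#maj Gmin B°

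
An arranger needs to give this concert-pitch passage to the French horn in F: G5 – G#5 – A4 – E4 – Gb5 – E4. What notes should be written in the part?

D6 D#6 E5 B4 Db6 B4

Written C4 sounds as F3 on the French horn in F, so concert pitches are written a perfect fifth up.
G5 → D6
G#5 → D#6
A4 → E5
E4 → B4
Gb5 → Db6
E4 → B4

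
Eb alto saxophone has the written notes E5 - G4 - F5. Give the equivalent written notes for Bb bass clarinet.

First find concert pitch: the Eb alto saxophone sounds a major sixth below written, so E5 G4 F5 sounds G4 Bb3 Ab4.
Then write for Bb bass clarinet: it sounds a major ninth below written, so the part must be a major ninth above concert.
G4 → A5
Bb3 → C5
Ab4 → Bb5

A5 C5 Bb5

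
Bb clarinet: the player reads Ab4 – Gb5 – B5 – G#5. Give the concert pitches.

The Bb clarinet sounds a major second below written, so transpose each written note down a major second.
Ab4 becomes Gb4
Gb5 becomes Fb5
B5 becomes A5
G#5 becomes F#5

Gb4 Fb5 A5 F#5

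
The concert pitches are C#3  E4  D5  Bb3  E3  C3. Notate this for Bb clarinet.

Written C4 sounds as Bb3 on the Bb clarinet, so concert pitches are written a major second up.
C#3 to D#3
E4 to F#4
D5 to E5
Bb3 to C4
E3 to F#3
C3 to D3

D#3 F#4 E5 C4 F#3 D3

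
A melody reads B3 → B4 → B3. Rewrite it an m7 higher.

A4 A5 A4

A minor seventh up from B3 gives A4.
B4: a seventh up reaches A, and 10 semitones makes it A5.
B3: a seventh up reaches A, and 10 semitones makes it A4.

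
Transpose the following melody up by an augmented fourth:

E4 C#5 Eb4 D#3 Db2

E4 up an augmented fourth is A#4.
An augmented fourth up from C#5 gives F##5.
An augmented fourth up from Eb4 gives A4.
D#3: a fourth up reaches G, and 6 semitones makes it G##3.
Db2 up an augmented fourth is G2.

A#4 F##5 A4 G##3 G2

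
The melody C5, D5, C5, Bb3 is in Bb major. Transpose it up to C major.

D5 E5 D5 C4

Bb major to C major up is a major second, so every note moves up by that interval.
C5 gives D5
D5 gives E5
C5 gives D5
Bb3 gives C4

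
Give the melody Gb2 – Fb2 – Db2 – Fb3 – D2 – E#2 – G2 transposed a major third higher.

A major third up from Gb2 gives Bb2.
Fb2: a third up reaches A, and 4 semitones makes it Ab2.
Db2: a third up reaches F, and 4 semitones makes it F2.
Fb3: a third up reaches A, and 4 semitones makes it Ab3.
D2 up a major third is F#2.
E#2: a third up reaches G, and 4 semitones makes it G##2.
G2 up a major third is B2.

Bb2 Ab2 F2 Ab3 F#2 G##2 B2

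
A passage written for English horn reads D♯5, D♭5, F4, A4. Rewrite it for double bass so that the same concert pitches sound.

First find concert pitch: the English horn sounds a perfect fifth below written, so D♯5 D♭5 F4 A4 sounds G#4 Gb4 Bb3 D4.
Then write for double bass: it sounds a perfect octave below written, so the part must be a perfect octave above concert.
G#4 → G#5
Gb4 → Gb5
Bb3 → Bb4
D4 → D5

G#5 Gb5 Bb4 D5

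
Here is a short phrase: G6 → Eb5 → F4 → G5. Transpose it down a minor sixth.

B5 G4 A3 B4

G6 down a minor sixth is B5.
Eb5 down a minor sixth is G4.
F4: a sixth down reaches A, and 8 semitones makes it A3.
A minor sixth down from G5 gives B4.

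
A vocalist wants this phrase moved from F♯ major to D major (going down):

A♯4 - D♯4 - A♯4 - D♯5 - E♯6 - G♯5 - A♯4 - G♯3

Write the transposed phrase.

F#4 B3 F#4 B4 C#6 E5 F#4 E3

F♯ major to D major down is a major third, so every note moves down by that interval.
A#4 -> F#4
D#4 -> B3
A#4 -> F#4
D#5 -> B4
E#6 -> C#6
G#5 -> E5
A#4 -> F#4
G#3 -> E3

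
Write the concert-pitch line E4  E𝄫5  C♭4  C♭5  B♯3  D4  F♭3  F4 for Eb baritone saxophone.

Written C4 sounds as Eb2 on the Eb baritone saxophone, so concert pitches are written a major thirteenth up.
E4 → C#6
Ebb5 → Cb7
Cb4 → Ab5
Cb5 → Ab6
B#3 → G##5
D4 → B5
Fb3 → Db5
F4 → D6

C#6 Cb7 Ab5 Ab6 G##5 B5 Db5 D6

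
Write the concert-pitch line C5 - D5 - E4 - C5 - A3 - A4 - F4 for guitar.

C6 D6 E5 C6 A4 A5 F5

Written C4 sounds as C3 on the guitar, so concert pitches are written a perfect octave up.
C5 gives C6
D5 gives D6
E4 gives E5
C5 gives C6
A3 gives A4
A4 gives A5
F4 gives F5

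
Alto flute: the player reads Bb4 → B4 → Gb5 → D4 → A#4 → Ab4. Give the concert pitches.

F4 F#4 Db5 A3 E#4 Eb4

The alto flute sounds a perfect fourth below written, so transpose each written note down a perfect fourth.
Bb4 gives F4
B4 gives F#4
Gb5 gives Db5
D4 gives A3
A#4 gives E#4
Ab4 gives Eb4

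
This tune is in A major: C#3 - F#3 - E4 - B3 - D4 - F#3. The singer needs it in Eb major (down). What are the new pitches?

G2 C3 Bb3 F3 Ab3 C3

A major to Eb major down is an augmented fourth, so every note moves down by that interval.
C#3 → G2
F#3 → C3
E4 → Bb3
B3 → F3
D4 → Ab3
F#3 → C3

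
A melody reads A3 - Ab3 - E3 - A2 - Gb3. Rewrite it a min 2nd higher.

Bb3 Bbb3 F3 Bb2 Abb3

A3 → Bb3
Ab3 → Bbb3
E3 → F3
A2 → Bb2
Gb3 → Abb3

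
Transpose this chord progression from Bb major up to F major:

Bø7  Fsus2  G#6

Bb major up to F major is a perfect fifth; each chord root moves by that interval while the quality stays the same.
Bø7: root B up a perfect fifth → F#, giving F#ø7.
Fsus2: root F up a perfect fifth → C, giving Csus2.
G#6: root G# up a perfect fifth → D#, giving D#6.

F#ø7 Csus2 D#6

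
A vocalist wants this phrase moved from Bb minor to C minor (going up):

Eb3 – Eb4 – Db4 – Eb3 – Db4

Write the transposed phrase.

F3 F4 Eb4 F3 Eb4

Bb minor to C minor up is a major second, so every note moves up by that interval.
Eb3 becomes F3
Eb4 becomes F4
Db4 becomes Eb4
Eb3 becomes F3
Db4 becomes Eb4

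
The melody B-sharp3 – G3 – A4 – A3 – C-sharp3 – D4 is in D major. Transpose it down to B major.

G##3 E3 F#4 F#3 A#2 B3

From D down to B is a minor third; apply that to each pitch.
B#3 gives G##3
G3 gives E3
A4 gives F#4
A3 gives F#3
C#3 gives A#2
D4 gives B3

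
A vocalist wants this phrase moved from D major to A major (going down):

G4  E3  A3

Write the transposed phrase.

D major to A major down is a perfect fourth, so every note moves down by that interval.
G4 → D4
E3 → B2
A3 → E3

D4 B2 E3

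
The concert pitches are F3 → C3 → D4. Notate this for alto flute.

Bb3 F3 G4

The alto flute sounds a perfect fourth below written, so the written part must be a perfect fourth above concert — transpose each note up.
F3 to Bb3
C3 to F3
D4 to G4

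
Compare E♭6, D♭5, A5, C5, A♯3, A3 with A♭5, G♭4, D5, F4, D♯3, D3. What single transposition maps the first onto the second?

down a perfect fifth

From Eb6 to Ab5 is 5 letter names — a fifth of some quality.
Ab5 to Eb6 is 7 semitones, which makes it a perfect fifth; the second version is lower, so the direction is down.
Checking another pair — A3 → D3 — gives the same interval.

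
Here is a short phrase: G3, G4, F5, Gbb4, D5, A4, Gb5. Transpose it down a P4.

D3 D4 C5 Dbb4 A4 E4 Db5

G3: a fourth down reaches D, and 5 semitones makes it D3.
G4 down a perfect fourth is D4.
A perfect fourth down from F5 gives C5.
Gbb4 down a perfect fourth is Dbb4.
D5: a fourth down reaches A, and 5 semitones makes it A4.
A perfect fourth down from A4 gives E4.
Gb5: a fourth down reaches D, and 5 semitones makes it Db5.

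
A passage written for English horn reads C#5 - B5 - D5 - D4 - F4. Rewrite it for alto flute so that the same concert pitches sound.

B4 A5 C5 C4 Eb4

First find concert pitch: the English horn sounds a perfect fifth below written, so C#5 B5 D5 D4 F4 sounds F#4 E5 G4 G3 Bb3.
Then write for alto flute: it sounds a perfect fourth below written, so the part must be a perfect fourth above concert.
F#4 → B4
E5 → A5
G4 → C5
G3 → C4
Bb3 → Eb4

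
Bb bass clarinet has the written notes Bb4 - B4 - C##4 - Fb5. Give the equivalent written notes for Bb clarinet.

First find concert pitch: the Bb bass clarinet sounds a major ninth below written, so Bb4 B4 C##4 Fb5 sounds Ab3 A3 B#2 Ebb4.
Then write for Bb clarinet: it sounds a major second below written, so the part must be a major second above concert.
Ab3 → Bb3
A3 → B3
B#2 → C##3
Ebb4 → Fb4

Bb3 B3 C##3 Fb4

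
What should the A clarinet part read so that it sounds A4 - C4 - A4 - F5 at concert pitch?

The A clarinet sounds a minor third below written, so the written part must be a minor third above concert — transpose each note up.
A4 becomes C5
C4 becomes Eb4
A4 becomes C5
F5 becomes Ab5

C5 Eb4 C5 Ab5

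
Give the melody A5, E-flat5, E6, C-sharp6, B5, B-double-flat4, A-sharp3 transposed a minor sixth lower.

C#5 G4 G#5 E#5 D#5 Db4 C##3

A5: a sixth down reaches C, and 8 semitones makes it C#5.
Eb5 down a minor sixth is G4.
E6: a sixth down reaches G, and 8 semitones makes it G#5.
A minor sixth down from C#6 gives E#5.
B5 down a minor sixth is D#5.
Bbb4: a sixth down reaches D, and 8 semitones makes it Db4.
A minor sixth down from A#3 gives C##3.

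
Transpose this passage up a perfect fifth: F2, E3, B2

F2: a fifth up reaches C, and 7 semitones makes it C3.
A perfect fifth up from E3 gives B3.
B2 up a perfect fifth is F#3.

C3 B3 F#3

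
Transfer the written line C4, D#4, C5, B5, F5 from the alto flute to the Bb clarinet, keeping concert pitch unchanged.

A3 B#3 A4 G#5 D5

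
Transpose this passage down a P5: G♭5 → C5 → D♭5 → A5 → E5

Cb5 F4 Gb4 D5 A4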